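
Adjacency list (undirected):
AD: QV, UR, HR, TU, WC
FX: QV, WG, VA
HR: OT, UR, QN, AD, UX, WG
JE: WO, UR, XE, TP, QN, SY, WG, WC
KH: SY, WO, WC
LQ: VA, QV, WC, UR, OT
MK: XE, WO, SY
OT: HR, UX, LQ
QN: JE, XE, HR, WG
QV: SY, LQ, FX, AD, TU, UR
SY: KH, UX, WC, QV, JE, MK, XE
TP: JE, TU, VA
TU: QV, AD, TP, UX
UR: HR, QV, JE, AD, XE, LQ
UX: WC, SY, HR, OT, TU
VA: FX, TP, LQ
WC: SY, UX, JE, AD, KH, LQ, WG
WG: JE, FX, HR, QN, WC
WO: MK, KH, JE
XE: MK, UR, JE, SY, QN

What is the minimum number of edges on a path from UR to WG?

2

Level 0: UR
Level 1: AD, HR, JE, LQ, QV, XE
Level 2: FX, MK, OT, QN, SY, TP, TU, UX, VA, WC, WG, WO
Level 3: KH
WG first appears at level 2.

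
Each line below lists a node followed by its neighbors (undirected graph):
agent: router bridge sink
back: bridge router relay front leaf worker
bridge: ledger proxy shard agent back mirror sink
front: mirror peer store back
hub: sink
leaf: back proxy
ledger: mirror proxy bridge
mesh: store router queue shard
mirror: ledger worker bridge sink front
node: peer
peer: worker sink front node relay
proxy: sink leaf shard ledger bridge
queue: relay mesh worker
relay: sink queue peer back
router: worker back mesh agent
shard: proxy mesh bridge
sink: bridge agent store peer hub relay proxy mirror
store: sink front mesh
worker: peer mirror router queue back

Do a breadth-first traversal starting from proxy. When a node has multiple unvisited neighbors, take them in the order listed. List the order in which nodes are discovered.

Visit proxy; enqueue sink, leaf, shard, ledger, bridge → queue [sink, leaf, shard, ledger, bridge]
Visit sink; enqueue agent, store, peer, hub, relay, mirror → queue [leaf, shard, ledger, bridge, agent, store, peer, hub, relay, mirror]
Visit leaf; enqueue back → queue [shard, ledger, bridge, agent, store, peer, hub, relay, mirror, back]
Visit shard; enqueue mesh → queue [ledger, bridge, agent, store, peer, hub, relay, mirror, back, mesh]
Visit ledger → queue [bridge, agent, store, peer, hub, relay, mirror, back, mesh]
Visit bridge → queue [agent, store, peer, hub, relay, mirror, back, mesh]
Visit agent; enqueue router → queue [store, peer, hub, relay, mirror, back, mesh, router]
Visit store; enqueue front → queue [peer, hub, relay, mirror, back, mesh, router, front]
Visit peer; enqueue worker, node → queue [hub, relay, mirror, back, mesh, router, front, worker, node]
Visit hub → queue [relay, mirror, back, mesh, router, front, worker, node]
Visit relay; enqueue queue → queue [mirror, back, mesh, router, front, worker, node, queue]
Visit mirror → queue [back, mesh, router, front, worker, node, queue]
Visit back → queue [mesh, router, front, worker, node, queue]
Visit mesh → queue [router, front, worker, node, queue]
Visit router → queue [front, worker, node, queue]
Visit front → queue [worker, node, queue]
Visit worker → queue [node, queue]
Visit node → queue [queue]
Visit queue → queue []

proxy, sink, leaf, shard, ledger, bridge, agent, store, peer, hub, relay, mirror, back, mesh, router, front, worker, node, queue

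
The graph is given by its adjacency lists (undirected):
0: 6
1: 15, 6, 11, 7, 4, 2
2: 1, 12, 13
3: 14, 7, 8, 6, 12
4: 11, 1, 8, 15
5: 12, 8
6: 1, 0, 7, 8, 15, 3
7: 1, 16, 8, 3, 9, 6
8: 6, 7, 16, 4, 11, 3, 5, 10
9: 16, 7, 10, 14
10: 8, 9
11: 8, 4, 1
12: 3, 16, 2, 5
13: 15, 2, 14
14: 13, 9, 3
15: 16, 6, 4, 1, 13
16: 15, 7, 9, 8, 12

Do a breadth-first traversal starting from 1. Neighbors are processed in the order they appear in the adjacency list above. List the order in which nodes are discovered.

Visit 1; enqueue 15, 6, 11, 7, 4, 2 → queue [15, 6, 11, 7, 4, 2]
Visit 15; enqueue 16, 13 → queue [6, 11, 7, 4, 2, 16, 13]
Visit 6; enqueue 0, 8, 3 → queue [11, 7, 4, 2, 16, 13, 0, 8, 3]
Visit 11 → queue [7, 4, 2, 16, 13, 0, 8, 3]
Visit 7; enqueue 9 → queue [4, 2, 16, 13, 0, 8, 3, 9]
Visit 4 → queue [2, 16, 13, 0, 8, 3, 9]
Visit 2; enqueue 12 → queue [16, 13, 0, 8, 3, 9, 12]
Visit 16 → queue [13, 0, 8, 3, 9, 12]
Visit 13; enqueue 14 → queue [0, 8, 3, 9, 12, 14]
Visit 0 → queue [8, 3, 9, 12, 14]
Visit 8; enqueue 5, 10 → queue [3, 9, 12, 14, 5, 10]
Visit 3 → queue [9, 12, 14, 5, 10]
Visit 9 → queue [12, 14, 5, 10]
Visit 12 → queue [14, 5, 10]
Visit 14 → queue [5, 10]
Visit 5 → queue [10]
Visit 10 → queue []

1 -> 15 -> 6 -> 11 -> 7 -> 4 -> 2 -> 16 -> 13 -> 0 -> 8 -> 3 -> 9 -> 12 -> 14 -> 5 -> 10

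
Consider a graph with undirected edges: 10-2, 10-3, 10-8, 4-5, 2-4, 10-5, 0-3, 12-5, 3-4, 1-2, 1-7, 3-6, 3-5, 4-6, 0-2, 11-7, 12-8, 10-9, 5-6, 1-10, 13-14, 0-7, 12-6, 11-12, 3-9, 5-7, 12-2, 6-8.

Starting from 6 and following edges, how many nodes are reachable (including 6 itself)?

BFS from 6 visits: 6, 3, 4, 5, 8, 12, 0, 9, 10, 2, 7, 11, 1
Reachable nodes: 13 of 15 total.

13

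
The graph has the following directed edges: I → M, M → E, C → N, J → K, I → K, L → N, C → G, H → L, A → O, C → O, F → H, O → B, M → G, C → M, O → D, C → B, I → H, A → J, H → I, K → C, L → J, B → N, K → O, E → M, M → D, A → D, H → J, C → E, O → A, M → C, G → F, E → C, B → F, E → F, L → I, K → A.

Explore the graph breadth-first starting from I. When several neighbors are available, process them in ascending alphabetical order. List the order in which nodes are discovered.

Visit I; enqueue H, K, M → queue [H, K, M]
Visit H; enqueue J, L → queue [K, M, J, L]
Visit K; enqueue A, C, O → queue [M, J, L, A, C, O]
Visit M; enqueue D, E, G → queue [J, L, A, C, O, D, E, G]
Visit J → queue [L, A, C, O, D, E, G]
Visit L; enqueue N → queue [A, C, O, D, E, G, N]
Visit A → queue [C, O, D, E, G, N]
Visit C; enqueue B → queue [O, D, E, G, N, B]
Visit O → queue [D, E, G, N, B]
Visit D → queue [E, G, N, B]
Visit E; enqueue F → queue [G, N, B, F]
Visit G → queue [N, B, F]
Visit N → queue [B, F]
Visit B → queue [F]
Visit F → queue []

I H K M J L A C O D E G N B F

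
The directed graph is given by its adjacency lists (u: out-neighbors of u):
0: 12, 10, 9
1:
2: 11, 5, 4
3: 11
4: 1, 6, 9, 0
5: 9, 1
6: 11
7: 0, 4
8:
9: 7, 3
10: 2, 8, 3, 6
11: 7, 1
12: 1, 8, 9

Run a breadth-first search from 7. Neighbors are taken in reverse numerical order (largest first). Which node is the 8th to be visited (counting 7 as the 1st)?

10

Visit 7; enqueue 4, 0 → queue [4, 0]
Visit 4; enqueue 9, 6, 1 → queue [0, 9, 6, 1]
Visit 0; enqueue 12, 10 → queue [9, 6, 1, 12, 10]
Visit 9; enqueue 3 → queue [6, 1, 12, 10, 3]
Visit 6; enqueue 11 → queue [1, 12, 10, 3, 11]
Visit 1 → queue [12, 10, 3, 11]
Visit 12; enqueue 8 → queue [10, 3, 11, 8]
Visit 10; enqueue 2 → queue [3, 11, 8, 2]
Visit 3 → queue [11, 8, 2]
Visit 11 → queue [8, 2]
Visit 8 → queue [2]
Visit 2; enqueue 5 → queue [5]
Visit 5 → queue []

Visit order: 7, 4, 0, 9, 6, 1, 12, 10, 3, 11, 8, 2, 5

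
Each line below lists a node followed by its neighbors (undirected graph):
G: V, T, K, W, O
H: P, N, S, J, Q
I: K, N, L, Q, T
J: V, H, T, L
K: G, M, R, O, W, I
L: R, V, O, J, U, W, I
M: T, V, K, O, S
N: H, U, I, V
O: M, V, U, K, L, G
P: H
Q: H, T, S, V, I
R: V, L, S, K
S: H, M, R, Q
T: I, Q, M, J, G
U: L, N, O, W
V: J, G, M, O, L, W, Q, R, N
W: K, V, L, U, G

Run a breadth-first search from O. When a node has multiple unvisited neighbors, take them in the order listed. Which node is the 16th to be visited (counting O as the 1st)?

Visit O; enqueue M, V, U, K, L, G → queue [M, V, U, K, L, G]
Visit M; enqueue T, S → queue [V, U, K, L, G, T, S]
Visit V; enqueue J, W, Q, R, N → queue [U, K, L, G, T, S, J, W, Q, R, N]
Visit U → queue [K, L, G, T, S, J, W, Q, R, N]
Visit K; enqueue I → queue [L, G, T, S, J, W, Q, R, N, I]
Visit L → queue [G, T, S, J, W, Q, R, N, I]
Visit G → queue [T, S, J, W, Q, R, N, I]
Visit T → queue [S, J, W, Q, R, N, I]
Visit S; enqueue H → queue [J, W, Q, R, N, I, H]
Visit J → queue [W, Q, R, N, I, H]
Visit W → queue [Q, R, N, I, H]
Visit Q → queue [R, N, I, H]
Visit R → queue [N, I, H]
Visit N → queue [I, H]
Visit I → queue [H]
Visit H; enqueue P → queue [P]
Visit P → queue []

Visit order: O, M, V, U, K, L, G, T, S, J, W, Q, R, N, I, H, P

H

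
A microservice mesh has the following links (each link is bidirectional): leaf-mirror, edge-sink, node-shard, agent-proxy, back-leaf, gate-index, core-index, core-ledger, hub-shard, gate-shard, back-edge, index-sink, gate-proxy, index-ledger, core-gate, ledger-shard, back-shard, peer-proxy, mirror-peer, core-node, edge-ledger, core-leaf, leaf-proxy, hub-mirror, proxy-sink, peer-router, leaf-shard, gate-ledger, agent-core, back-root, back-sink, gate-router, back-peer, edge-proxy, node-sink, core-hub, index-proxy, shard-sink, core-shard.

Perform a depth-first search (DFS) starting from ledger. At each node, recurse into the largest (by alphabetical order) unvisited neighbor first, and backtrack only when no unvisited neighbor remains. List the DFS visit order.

Visit ledger
ledger → shard
shard → sink
sink → proxy
proxy → peer
peer → router
router → gate
gate → index
index → core
core → node
core → leaf
leaf → mirror
mirror → hub
leaf → back
back → root
back → edge
core → agent

ledger → shard → sink → proxy → peer → router → gate → index → core → node → leaf → mirror → hub → back → root → edge → agent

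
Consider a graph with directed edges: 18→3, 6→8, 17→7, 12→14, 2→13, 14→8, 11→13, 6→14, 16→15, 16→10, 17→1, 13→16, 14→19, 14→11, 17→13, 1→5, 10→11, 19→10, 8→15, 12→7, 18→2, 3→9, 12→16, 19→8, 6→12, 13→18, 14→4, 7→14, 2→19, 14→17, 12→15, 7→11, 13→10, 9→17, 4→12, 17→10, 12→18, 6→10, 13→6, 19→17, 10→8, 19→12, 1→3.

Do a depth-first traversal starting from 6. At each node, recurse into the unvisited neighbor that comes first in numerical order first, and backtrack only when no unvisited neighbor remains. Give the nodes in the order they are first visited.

6 → 8 → 15 → 10 → 11 → 13 → 16 → 18 → 2 → 19 → 12 → 7 → 14 → 4 → 17 → 1 → 3 → 9 → 5

Visit 6
6 → 8
8 → 15
6 → 10
10 → 11
11 → 13
13 → 16
13 → 18
18 → 2
2 → 19
19 → 12
12 → 7
7 → 14
14 → 4
14 → 17
17 → 1
1 → 3
3 → 9
1 → 5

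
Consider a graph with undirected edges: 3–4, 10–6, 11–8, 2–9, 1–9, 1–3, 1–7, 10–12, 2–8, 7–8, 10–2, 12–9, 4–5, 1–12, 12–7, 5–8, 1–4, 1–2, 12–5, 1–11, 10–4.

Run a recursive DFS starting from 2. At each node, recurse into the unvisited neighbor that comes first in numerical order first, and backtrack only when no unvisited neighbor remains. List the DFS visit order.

Visit 2
2 → 1
1 → 3
3 → 4
4 → 5
5 → 8
8 → 7
7 → 12
12 → 9
12 → 10
10 → 6
8 → 11

2, 1, 3, 4, 5, 8, 7, 12, 9, 10, 6, 11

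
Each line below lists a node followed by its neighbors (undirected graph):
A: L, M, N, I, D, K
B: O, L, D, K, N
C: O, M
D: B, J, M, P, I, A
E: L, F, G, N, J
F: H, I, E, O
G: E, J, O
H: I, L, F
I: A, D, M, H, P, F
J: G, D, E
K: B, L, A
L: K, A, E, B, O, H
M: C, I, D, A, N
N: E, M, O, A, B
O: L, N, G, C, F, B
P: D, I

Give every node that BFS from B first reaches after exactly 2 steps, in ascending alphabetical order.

Level 0: B
Level 1: D, K, L, N, O
Level 2: A, C, E, F, G, H, I, J, M, P

A, C, E, F, G, H, I, J, M, P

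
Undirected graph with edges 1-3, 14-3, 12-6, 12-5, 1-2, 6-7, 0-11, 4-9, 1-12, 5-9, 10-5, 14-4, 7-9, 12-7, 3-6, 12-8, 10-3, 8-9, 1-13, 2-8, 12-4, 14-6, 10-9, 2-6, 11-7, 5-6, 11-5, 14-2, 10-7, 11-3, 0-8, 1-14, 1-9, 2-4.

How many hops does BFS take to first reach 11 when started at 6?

2

Level 0: 6
Level 1: 2, 3, 5, 7, 12, 14
Level 2: 1, 4, 8, 9, 10, 11
Level 3: 0, 13
11 first appears at level 2.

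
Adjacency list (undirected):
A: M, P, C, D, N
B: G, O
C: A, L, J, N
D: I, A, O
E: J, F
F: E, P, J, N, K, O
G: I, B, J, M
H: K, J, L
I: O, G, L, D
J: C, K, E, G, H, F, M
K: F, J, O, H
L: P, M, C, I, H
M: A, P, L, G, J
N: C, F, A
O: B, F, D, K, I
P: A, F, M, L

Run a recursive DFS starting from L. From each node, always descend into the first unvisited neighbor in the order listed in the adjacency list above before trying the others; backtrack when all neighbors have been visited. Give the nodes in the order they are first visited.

L P A M G I O B F E J C N K H D

Visit L
L → P
P → A
A → M
M → G
G → I
I → O
O → B
O → F
F → E
E → J
J → C
C → N
J → K
K → H
O → D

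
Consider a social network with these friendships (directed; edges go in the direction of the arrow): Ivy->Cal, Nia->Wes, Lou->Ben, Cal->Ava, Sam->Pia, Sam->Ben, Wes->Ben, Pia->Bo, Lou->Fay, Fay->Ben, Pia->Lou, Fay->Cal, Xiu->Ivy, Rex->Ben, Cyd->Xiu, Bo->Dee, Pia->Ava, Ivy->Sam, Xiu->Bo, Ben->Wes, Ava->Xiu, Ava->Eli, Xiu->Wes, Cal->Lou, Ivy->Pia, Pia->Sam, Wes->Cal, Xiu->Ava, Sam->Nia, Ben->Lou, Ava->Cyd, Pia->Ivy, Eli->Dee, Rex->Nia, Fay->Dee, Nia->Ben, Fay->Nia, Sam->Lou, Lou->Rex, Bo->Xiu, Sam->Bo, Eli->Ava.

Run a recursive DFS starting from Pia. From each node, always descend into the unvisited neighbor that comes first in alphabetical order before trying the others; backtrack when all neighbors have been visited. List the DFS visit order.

Pia -> Ava -> Cyd -> Xiu -> Bo -> Dee -> Ivy -> Cal -> Lou -> Ben -> Wes -> Fay -> Nia -> Rex -> Sam -> Eli

Visit Pia
Pia → Ava
Ava → Cyd
Cyd → Xiu
Xiu → Bo
Bo → Dee
Xiu → Ivy
Ivy → Cal
Cal → Lou
Lou → Ben
Ben → Wes
Lou → Fay
Fay → Nia
Lou → Rex
Ivy → Sam
Ava → Eli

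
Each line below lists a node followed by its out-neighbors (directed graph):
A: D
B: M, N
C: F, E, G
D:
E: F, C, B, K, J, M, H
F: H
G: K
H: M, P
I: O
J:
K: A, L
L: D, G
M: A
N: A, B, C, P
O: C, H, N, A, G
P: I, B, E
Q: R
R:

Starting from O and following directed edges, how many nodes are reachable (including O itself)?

BFS from O visits: O, C, H, N, A, G, F, E, M, P, B, D, K, J, I, L
Reachable nodes: 16 of 18 total.

16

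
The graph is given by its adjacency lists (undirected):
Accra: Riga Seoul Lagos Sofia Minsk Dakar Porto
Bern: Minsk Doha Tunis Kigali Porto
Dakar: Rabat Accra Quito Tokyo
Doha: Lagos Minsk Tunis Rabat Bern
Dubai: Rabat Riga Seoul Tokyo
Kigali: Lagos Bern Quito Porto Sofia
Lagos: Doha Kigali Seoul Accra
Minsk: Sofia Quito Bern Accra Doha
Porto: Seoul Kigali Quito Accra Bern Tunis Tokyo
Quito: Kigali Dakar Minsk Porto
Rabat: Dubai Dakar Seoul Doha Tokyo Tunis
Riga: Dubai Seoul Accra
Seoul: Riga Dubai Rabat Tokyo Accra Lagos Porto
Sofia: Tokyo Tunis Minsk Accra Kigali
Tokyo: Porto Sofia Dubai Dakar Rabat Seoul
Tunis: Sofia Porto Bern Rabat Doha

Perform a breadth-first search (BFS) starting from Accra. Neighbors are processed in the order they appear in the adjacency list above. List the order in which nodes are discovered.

Accra, Riga, Seoul, Lagos, Sofia, Minsk, Dakar, Porto, Dubai, Rabat, Tokyo, Doha, Kigali, Tunis, Quito, Bern

Visit Accra; enqueue Riga, Seoul, Lagos, Sofia, Minsk, Dakar, Porto → queue [Riga, Seoul, Lagos, Sofia, Minsk, Dakar, Porto]
Visit Riga; enqueue Dubai → queue [Seoul, Lagos, Sofia, Minsk, Dakar, Porto, Dubai]
Visit Seoul; enqueue Rabat, Tokyo → queue [Lagos, Sofia, Minsk, Dakar, Porto, Dubai, Rabat, Tokyo]
Visit Lagos; enqueue Doha, Kigali → queue [Sofia, Minsk, Dakar, Porto, Dubai, Rabat, Tokyo, Doha, Kigali]
Visit Sofia; enqueue Tunis → queue [Minsk, Dakar, Porto, Dubai, Rabat, Tokyo, Doha, Kigali, Tunis]
Visit Minsk; enqueue Quito, Bern → queue [Dakar, Porto, Dubai, Rabat, Tokyo, Doha, Kigali, Tunis, Quito, Bern]
Visit Dakar → queue [Porto, Dubai, Rabat, Tokyo, Doha, Kigali, Tunis, Quito, Bern]
Visit Porto → queue [Dubai, Rabat, Tokyo, Doha, Kigali, Tunis, Quito, Bern]
Visit Dubai → queue [Rabat, Tokyo, Doha, Kigali, Tunis, Quito, Bern]
Visit Rabat → queue [Tokyo, Doha, Kigali, Tunis, Quito, Bern]
Visit Tokyo → queue [Doha, Kigali, Tunis, Quito, Bern]
Visit Doha → queue [Kigali, Tunis, Quito, Bern]
Visit Kigali → queue [Tunis, Quito, Bern]
Visit Tunis → queue [Quito, Bern]
Visit Quito → queue [Bern]
Visit Bern → queue []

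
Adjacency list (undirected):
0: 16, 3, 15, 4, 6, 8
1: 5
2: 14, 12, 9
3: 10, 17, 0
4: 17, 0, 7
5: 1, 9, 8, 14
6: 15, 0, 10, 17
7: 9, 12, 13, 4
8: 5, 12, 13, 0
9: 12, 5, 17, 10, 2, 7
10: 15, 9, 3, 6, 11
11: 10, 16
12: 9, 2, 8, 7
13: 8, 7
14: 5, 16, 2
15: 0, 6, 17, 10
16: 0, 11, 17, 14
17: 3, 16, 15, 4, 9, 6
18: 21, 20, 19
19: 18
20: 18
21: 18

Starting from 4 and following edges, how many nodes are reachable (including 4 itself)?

BFS from 4 visits: 4, 17, 7, 0, 16, 15, 9, 6, 3, 13, 12, 8, 14, 11, 10, 5, 2, 1
Reachable nodes: 18 of 22 total.

18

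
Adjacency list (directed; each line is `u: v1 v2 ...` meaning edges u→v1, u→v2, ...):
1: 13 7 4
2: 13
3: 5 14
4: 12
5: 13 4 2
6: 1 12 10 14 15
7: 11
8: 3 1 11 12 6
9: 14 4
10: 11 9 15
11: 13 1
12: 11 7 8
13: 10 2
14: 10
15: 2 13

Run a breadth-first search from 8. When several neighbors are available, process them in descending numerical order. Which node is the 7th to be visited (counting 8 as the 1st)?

Visit 8; enqueue 12, 11, 6, 3, 1 → queue [12, 11, 6, 3, 1]
Visit 12; enqueue 7 → queue [11, 6, 3, 1, 7]
Visit 11; enqueue 13 → queue [6, 3, 1, 7, 13]
Visit 6; enqueue 15, 14, 10 → queue [3, 1, 7, 13, 15, 14, 10]
Visit 3; enqueue 5 → queue [1, 7, 13, 15, 14, 10, 5]
Visit 1; enqueue 4 → queue [7, 13, 15, 14, 10, 5, 4]
Visit 7 → queue [13, 15, 14, 10, 5, 4]
Visit 13; enqueue 2 → queue [15, 14, 10, 5, 4, 2]
Visit 15 → queue [14, 10, 5, 4, 2]
Visit 14 → queue [10, 5, 4, 2]
Visit 10; enqueue 9 → queue [5, 4, 2, 9]
Visit 5 → queue [4, 2, 9]
Visit 4 → queue [2, 9]
Visit 2 → queue [9]
Visit 9 → queue []

Visit order: 8, 12, 11, 6, 3, 1, 7, 13, 15, 14, 10, 5, 4, 2, 9

7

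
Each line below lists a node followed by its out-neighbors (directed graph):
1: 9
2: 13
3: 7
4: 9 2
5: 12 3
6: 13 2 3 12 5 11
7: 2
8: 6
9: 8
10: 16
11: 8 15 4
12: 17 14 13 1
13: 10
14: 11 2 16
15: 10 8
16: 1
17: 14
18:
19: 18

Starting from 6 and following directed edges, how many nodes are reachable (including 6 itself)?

BFS from 6 visits: 6, 13, 12, 11, 5, 3, 2, 10, 17, 14, 1, 15, 8, 4, 7, 16, 9
Reachable nodes: 17 of 19 total.

17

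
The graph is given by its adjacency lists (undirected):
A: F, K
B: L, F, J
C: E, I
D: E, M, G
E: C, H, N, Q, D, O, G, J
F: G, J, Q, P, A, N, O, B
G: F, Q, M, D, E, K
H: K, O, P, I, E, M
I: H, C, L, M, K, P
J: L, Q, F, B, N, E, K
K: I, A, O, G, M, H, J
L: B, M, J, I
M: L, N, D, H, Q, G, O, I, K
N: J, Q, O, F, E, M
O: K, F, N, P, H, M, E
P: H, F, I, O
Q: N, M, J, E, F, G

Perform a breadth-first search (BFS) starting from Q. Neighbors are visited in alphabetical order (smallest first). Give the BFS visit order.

Visit Q; enqueue E, F, G, J, M, N → queue [E, F, G, J, M, N]
Visit E; enqueue C, D, H, O → queue [F, G, J, M, N, C, D, H, O]
Visit F; enqueue A, B, P → queue [G, J, M, N, C, D, H, O, A, B, P]
Visit G; enqueue K → queue [J, M, N, C, D, H, O, A, B, P, K]
Visit J; enqueue L → queue [M, N, C, D, H, O, A, B, P, K, L]
Visit M; enqueue I → queue [N, C, D, H, O, A, B, P, K, L, I]
Visit N → queue [C, D, H, O, A, B, P, K, L, I]
Visit C → queue [D, H, O, A, B, P, K, L, I]
Visit D → queue [H, O, A, B, P, K, L, I]
Visit H → queue [O, A, B, P, K, L, I]
Visit O → queue [A, B, P, K, L, I]
Visit A → queue [B, P, K, L, I]
Visit B → queue [P, K, L, I]
Visit P → queue [K, L, I]
Visit K → queue [L, I]
Visit L → queue [I]
Visit I → queue []

Q E F G J M N C D H O A B P K L I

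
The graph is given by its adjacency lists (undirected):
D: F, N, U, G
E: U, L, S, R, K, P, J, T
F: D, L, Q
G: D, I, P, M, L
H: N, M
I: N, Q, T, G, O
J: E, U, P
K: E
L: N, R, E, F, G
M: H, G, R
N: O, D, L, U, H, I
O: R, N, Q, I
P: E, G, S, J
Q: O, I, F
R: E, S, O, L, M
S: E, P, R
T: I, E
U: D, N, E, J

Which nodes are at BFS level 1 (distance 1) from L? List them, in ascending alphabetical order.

E, F, G, N, R

Level 0: L
Level 1: E, F, G, N, R
Level 2: D, H, I, J, K, M, O, P, Q, S, T, U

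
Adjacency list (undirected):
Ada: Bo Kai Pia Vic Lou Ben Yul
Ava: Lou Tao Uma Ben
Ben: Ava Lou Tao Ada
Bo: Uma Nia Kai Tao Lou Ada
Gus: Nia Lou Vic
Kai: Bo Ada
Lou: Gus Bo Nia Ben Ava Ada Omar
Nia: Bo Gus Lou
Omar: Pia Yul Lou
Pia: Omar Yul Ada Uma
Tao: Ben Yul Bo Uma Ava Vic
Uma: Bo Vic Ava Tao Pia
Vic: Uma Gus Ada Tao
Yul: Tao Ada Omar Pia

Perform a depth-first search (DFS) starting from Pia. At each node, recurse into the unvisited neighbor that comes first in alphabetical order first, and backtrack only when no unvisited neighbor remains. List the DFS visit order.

Visit Pia
Pia → Ada
Ada → Ben
Ben → Ava
Ava → Lou
Lou → Bo
Bo → Kai
Bo → Nia
Nia → Gus
Gus → Vic
Vic → Tao
Tao → Uma
Tao → Yul
Yul → Omar

Pia → Ada → Ben → Ava → Lou → Bo → Kai → Nia → Gus → Vic → Tao → Uma → Yul → Omar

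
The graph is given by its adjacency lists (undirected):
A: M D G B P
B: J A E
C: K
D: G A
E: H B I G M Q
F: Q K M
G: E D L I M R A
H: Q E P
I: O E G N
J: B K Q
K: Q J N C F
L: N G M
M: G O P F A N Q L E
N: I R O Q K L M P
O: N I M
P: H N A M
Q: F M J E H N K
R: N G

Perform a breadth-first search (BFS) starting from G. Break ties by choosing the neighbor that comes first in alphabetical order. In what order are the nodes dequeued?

G -> A -> D -> E -> I -> L -> M -> R -> B -> P -> H -> Q -> N -> O -> F -> J -> K -> C

Visit G; enqueue A, D, E, I, L, M, R → queue [A, D, E, I, L, M, R]
Visit A; enqueue B, P → queue [D, E, I, L, M, R, B, P]
Visit D → queue [E, I, L, M, R, B, P]
Visit E; enqueue H, Q → queue [I, L, M, R, B, P, H, Q]
Visit I; enqueue N, O → queue [L, M, R, B, P, H, Q, N, O]
Visit L → queue [M, R, B, P, H, Q, N, O]
Visit M; enqueue F → queue [R, B, P, H, Q, N, O, F]
Visit R → queue [B, P, H, Q, N, O, F]
Visit B; enqueue J → queue [P, H, Q, N, O, F, J]
Visit P → queue [H, Q, N, O, F, J]
Visit H → queue [Q, N, O, F, J]
Visit Q; enqueue K → queue [N, O, F, J, K]
Visit N → queue [O, F, J, K]
Visit O → queue [F, J, K]
Visit F → queue [J, K]
Visit J → queue [K]
Visit K; enqueue C → queue [C]
Visit C → queue []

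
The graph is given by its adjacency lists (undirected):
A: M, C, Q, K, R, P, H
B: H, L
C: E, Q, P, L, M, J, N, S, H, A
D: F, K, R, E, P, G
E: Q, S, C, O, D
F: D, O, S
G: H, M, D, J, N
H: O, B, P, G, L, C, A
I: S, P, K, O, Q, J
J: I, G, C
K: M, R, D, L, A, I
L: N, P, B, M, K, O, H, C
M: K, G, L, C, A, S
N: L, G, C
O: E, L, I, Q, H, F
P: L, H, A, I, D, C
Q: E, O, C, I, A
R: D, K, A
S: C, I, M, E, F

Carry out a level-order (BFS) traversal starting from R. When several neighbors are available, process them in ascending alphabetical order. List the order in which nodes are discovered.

Visit R; enqueue A, D, K → queue [A, D, K]
Visit A; enqueue C, H, M, P, Q → queue [D, K, C, H, M, P, Q]
Visit D; enqueue E, F, G → queue [K, C, H, M, P, Q, E, F, G]
Visit K; enqueue I, L → queue [C, H, M, P, Q, E, F, G, I, L]
Visit C; enqueue J, N, S → queue [H, M, P, Q, E, F, G, I, L, J, N, S]
Visit H; enqueue B, O → queue [M, P, Q, E, F, G, I, L, J, N, S, B, O]
Visit M → queue [P, Q, E, F, G, I, L, J, N, S, B, O]
Visit P → queue [Q, E, F, G, I, L, J, N, S, B, O]
Visit Q → queue [E, F, G, I, L, J, N, S, B, O]
Visit E → queue [F, G, I, L, J, N, S, B, O]
Visit F → queue [G, I, L, J, N, S, B, O]
Visit G → queue [I, L, J, N, S, B, O]
Visit I → queue [L, J, N, S, B, O]
Visit L → queue [J, N, S, B, O]
Visit J → queue [N, S, B, O]
Visit N → queue [S, B, O]
Visit S → queue [B, O]
Visit B → queue [O]
Visit O → queue []

R, A, D, K, C, H, M, P, Q, E, F, G, I, L, J, N, S, B, O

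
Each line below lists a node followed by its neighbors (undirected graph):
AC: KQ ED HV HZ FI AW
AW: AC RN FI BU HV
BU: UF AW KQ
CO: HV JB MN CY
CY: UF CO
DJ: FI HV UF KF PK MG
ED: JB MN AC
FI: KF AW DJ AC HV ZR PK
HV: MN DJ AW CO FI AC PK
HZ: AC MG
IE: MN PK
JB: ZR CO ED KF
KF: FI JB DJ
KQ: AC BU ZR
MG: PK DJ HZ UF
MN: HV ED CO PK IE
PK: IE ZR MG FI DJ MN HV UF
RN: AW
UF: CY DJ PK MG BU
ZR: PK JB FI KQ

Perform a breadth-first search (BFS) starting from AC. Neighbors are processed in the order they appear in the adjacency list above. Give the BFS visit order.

AC, KQ, ED, HV, HZ, FI, AW, BU, ZR, JB, MN, DJ, CO, PK, MG, KF, RN, UF, IE, CY

Visit AC; enqueue KQ, ED, HV, HZ, FI, AW → queue [KQ, ED, HV, HZ, FI, AW]
Visit KQ; enqueue BU, ZR → queue [ED, HV, HZ, FI, AW, BU, ZR]
Visit ED; enqueue JB, MN → queue [HV, HZ, FI, AW, BU, ZR, JB, MN]
Visit HV; enqueue DJ, CO, PK → queue [HZ, FI, AW, BU, ZR, JB, MN, DJ, CO, PK]
Visit HZ; enqueue MG → queue [FI, AW, BU, ZR, JB, MN, DJ, CO, PK, MG]
Visit FI; enqueue KF → queue [AW, BU, ZR, JB, MN, DJ, CO, PK, MG, KF]
Visit AW; enqueue RN → queue [BU, ZR, JB, MN, DJ, CO, PK, MG, KF, RN]
Visit BU; enqueue UF → queue [ZR, JB, MN, DJ, CO, PK, MG, KF, RN, UF]
Visit ZR → queue [JB, MN, DJ, CO, PK, MG, KF, RN, UF]
Visit JB → queue [MN, DJ, CO, PK, MG, KF, RN, UF]
Visit MN; enqueue IE → queue [DJ, CO, PK, MG, KF, RN, UF, IE]
Visit DJ → queue [CO, PK, MG, KF, RN, UF, IE]
Visit CO; enqueue CY → queue [PK, MG, KF, RN, UF, IE, CY]
Visit PK → queue [MG, KF, RN, UF, IE, CY]
Visit MG → queue [KF, RN, UF, IE, CY]
Visit KF → queue [RN, UF, IE, CY]
Visit RN → queue [UF, IE, CY]
Visit UF → queue [IE, CY]
Visit IE → queue [CY]
Visit CY → queue []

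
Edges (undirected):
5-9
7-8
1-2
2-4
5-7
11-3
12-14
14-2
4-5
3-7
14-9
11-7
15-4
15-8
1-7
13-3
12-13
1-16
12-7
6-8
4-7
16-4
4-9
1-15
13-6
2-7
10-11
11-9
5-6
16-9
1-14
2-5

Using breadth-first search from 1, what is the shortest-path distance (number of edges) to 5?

2

Level 0: 1
Level 1: 2, 7, 14, 15, 16
Level 2: 3, 4, 5, 8, 9, 11, 12
Level 3: 6, 10, 13
5 first appears at level 2.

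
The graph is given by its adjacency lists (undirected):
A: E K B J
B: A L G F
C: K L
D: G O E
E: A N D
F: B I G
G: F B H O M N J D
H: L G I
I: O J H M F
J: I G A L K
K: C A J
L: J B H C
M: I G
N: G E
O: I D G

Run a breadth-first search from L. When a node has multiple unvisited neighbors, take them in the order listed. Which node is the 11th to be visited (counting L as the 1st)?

Visit L; enqueue J, B, H, C → queue [J, B, H, C]
Visit J; enqueue I, G, A, K → queue [B, H, C, I, G, A, K]
Visit B; enqueue F → queue [H, C, I, G, A, K, F]
Visit H → queue [C, I, G, A, K, F]
Visit C → queue [I, G, A, K, F]
Visit I; enqueue O, M → queue [G, A, K, F, O, M]
Visit G; enqueue N, D → queue [A, K, F, O, M, N, D]
Visit A; enqueue E → queue [K, F, O, M, N, D, E]
Visit K → queue [F, O, M, N, D, E]
Visit F → queue [O, M, N, D, E]
Visit O → queue [M, N, D, E]
Visit M → queue [N, D, E]
Visit N → queue [D, E]
Visit D → queue [E]
Visit E → queue []

Visit order: L, J, B, H, C, I, G, A, K, F, O, M, N, D, E

O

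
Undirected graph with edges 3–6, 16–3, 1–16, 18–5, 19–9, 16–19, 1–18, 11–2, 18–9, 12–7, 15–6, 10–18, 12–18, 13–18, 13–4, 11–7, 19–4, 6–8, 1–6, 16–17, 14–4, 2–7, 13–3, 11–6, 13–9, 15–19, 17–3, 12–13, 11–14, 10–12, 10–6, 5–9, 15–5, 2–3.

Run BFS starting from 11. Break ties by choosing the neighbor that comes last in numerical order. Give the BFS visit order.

11 14 7 6 2 4 12 15 10 8 3 1 19 13 18 5 17 16 9

Visit 11; enqueue 14, 7, 6, 2 → queue [14, 7, 6, 2]
Visit 14; enqueue 4 → queue [7, 6, 2, 4]
Visit 7; enqueue 12 → queue [6, 2, 4, 12]
Visit 6; enqueue 15, 10, 8, 3, 1 → queue [2, 4, 12, 15, 10, 8, 3, 1]
Visit 2 → queue [4, 12, 15, 10, 8, 3, 1]
Visit 4; enqueue 19, 13 → queue [12, 15, 10, 8, 3, 1, 19, 13]
Visit 12; enqueue 18 → queue [15, 10, 8, 3, 1, 19, 13, 18]
Visit 15; enqueue 5 → queue [10, 8, 3, 1, 19, 13, 18, 5]
Visit 10 → queue [8, 3, 1, 19, 13, 18, 5]
Visit 8 → queue [3, 1, 19, 13, 18, 5]
Visit 3; enqueue 17, 16 → queue [1, 19, 13, 18, 5, 17, 16]
Visit 1 → queue [19, 13, 18, 5, 17, 16]
Visit 19; enqueue 9 → queue [13, 18, 5, 17, 16, 9]
Visit 13 → queue [18, 5, 17, 16, 9]
Visit 18 → queue [5, 17, 16, 9]
Visit 5 → queue [17, 16, 9]
Visit 17 → queue [16, 9]
Visit 16 → queue [9]
Visit 9 → queue []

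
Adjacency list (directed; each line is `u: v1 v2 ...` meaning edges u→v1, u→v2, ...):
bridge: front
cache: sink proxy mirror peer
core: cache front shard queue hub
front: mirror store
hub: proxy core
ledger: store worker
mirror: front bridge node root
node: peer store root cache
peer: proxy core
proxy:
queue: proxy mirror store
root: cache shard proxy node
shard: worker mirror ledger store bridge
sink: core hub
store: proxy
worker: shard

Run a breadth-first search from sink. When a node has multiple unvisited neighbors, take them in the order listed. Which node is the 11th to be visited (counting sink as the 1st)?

store

Visit sink; enqueue core, hub → queue [core, hub]
Visit core; enqueue cache, front, shard, queue → queue [hub, cache, front, shard, queue]
Visit hub; enqueue proxy → queue [cache, front, shard, queue, proxy]
Visit cache; enqueue mirror, peer → queue [front, shard, queue, proxy, mirror, peer]
Visit front; enqueue store → queue [shard, queue, proxy, mirror, peer, store]
Visit shard; enqueue worker, ledger, bridge → queue [queue, proxy, mirror, peer, store, worker, ledger, bridge]
Visit queue → queue [proxy, mirror, peer, store, worker, ledger, bridge]
Visit proxy → queue [mirror, peer, store, worker, ledger, bridge]
Visit mirror; enqueue node, root → queue [peer, store, worker, ledger, bridge, node, root]
Visit peer → queue [store, worker, ledger, bridge, node, root]
Visit store → queue [worker, ledger, bridge, node, root]
Visit worker → queue [ledger, bridge, node, root]
Visit ledger → queue [bridge, node, root]
Visit bridge → queue [node, root]
Visit node → queue [root]
Visit root → queue []

Visit order: sink, core, hub, cache, front, shard, queue, proxy, mirror, peer, store, worker, ledger, bridge, node, root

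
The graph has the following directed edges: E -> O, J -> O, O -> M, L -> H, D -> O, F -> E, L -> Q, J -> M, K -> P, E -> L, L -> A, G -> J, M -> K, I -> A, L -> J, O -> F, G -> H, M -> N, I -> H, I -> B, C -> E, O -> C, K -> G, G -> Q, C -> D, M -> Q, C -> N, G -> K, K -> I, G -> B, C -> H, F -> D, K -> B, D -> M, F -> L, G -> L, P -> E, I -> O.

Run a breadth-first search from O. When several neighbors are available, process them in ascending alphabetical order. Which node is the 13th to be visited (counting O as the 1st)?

Visit O; enqueue C, F, M → queue [C, F, M]
Visit C; enqueue D, E, H, N → queue [F, M, D, E, H, N]
Visit F; enqueue L → queue [M, D, E, H, N, L]
Visit M; enqueue K, Q → queue [D, E, H, N, L, K, Q]
Visit D → queue [E, H, N, L, K, Q]
Visit E → queue [H, N, L, K, Q]
Visit H → queue [N, L, K, Q]
Visit N → queue [L, K, Q]
Visit L; enqueue A, J → queue [K, Q, A, J]
Visit K; enqueue B, G, I, P → queue [Q, A, J, B, G, I, P]
Visit Q → queue [A, J, B, G, I, P]
Visit A → queue [J, B, G, I, P]
Visit J → queue [B, G, I, P]
Visit B → queue [G, I, P]
Visit G → queue [I, P]
Visit I → queue [P]
Visit P → queue []

Visit order: O, C, F, M, D, E, H, N, L, K, Q, A, J, B, G, I, P

J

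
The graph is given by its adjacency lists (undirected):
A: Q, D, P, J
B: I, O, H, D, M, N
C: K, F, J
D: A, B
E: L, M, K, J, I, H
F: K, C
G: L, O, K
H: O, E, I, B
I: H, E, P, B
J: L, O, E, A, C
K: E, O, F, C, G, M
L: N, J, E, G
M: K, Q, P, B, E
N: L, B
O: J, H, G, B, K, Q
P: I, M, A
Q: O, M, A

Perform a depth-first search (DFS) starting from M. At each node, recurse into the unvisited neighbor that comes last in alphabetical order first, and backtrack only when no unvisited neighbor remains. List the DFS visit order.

Visit M
M → Q
Q → O
O → K
K → G
G → L
L → N
N → B
B → I
I → P
P → A
A → J
J → E
E → H
J → C
C → F
A → D

M Q O K G L N B I P A J E H C F D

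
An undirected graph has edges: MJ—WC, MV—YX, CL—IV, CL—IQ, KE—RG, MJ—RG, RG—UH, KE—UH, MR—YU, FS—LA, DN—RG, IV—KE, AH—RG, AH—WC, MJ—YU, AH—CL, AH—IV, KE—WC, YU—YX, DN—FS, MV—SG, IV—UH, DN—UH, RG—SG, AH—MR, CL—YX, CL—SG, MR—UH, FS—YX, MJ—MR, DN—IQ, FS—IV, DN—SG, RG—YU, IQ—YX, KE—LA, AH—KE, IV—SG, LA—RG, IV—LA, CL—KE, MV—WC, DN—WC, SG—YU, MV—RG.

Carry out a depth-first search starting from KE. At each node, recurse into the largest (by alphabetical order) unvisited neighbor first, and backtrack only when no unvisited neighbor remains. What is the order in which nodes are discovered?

Visit KE
KE → WC
WC → MV
MV → YX
YX → YU
YU → SG
SG → RG
RG → UH
UH → MR
MR → MJ
MR → AH
AH → IV
IV → LA
LA → FS
FS → DN
DN → IQ
IQ → CL

KE WC MV YX YU SG RG UH MR MJ AH IV LA FS DN IQ CL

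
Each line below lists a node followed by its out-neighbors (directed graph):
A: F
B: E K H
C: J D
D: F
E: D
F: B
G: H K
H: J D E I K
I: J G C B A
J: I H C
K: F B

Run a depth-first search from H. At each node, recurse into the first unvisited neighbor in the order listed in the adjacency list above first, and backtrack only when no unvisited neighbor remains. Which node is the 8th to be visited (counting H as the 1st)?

E

Visit H
H → J
J → I
I → G
G → K
K → F
F → B
B → E
E → D
I → C
I → A

Visit order: H, J, I, G, K, F, B, E, D, C, A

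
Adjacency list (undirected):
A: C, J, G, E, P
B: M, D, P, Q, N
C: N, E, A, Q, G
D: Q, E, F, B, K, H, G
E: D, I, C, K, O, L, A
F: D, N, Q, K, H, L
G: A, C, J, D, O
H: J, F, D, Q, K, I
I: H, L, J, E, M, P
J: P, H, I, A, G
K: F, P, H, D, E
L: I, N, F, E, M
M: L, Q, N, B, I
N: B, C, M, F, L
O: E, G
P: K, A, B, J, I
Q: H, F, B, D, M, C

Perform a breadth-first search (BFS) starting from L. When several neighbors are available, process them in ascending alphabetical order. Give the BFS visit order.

L E F I M N A C D K O H Q J P B G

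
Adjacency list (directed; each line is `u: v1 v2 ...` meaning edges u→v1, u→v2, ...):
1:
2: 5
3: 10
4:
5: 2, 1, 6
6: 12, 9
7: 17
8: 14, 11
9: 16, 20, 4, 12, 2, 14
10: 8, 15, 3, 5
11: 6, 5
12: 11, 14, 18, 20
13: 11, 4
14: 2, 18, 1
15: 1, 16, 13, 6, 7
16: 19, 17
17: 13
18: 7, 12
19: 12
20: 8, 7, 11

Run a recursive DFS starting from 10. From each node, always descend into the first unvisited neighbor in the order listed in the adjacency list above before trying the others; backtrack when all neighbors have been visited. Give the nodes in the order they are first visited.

Visit 10
10 → 8
8 → 14
14 → 2
2 → 5
5 → 1
5 → 6
6 → 12
12 → 11
12 → 18
18 → 7
7 → 17
17 → 13
13 → 4
12 → 20
6 → 9
9 → 16
16 → 19
10 → 15
10 → 3

10, 8, 14, 2, 5, 1, 6, 12, 11, 18, 7, 17, 13, 4, 20, 9, 16, 19, 15, 3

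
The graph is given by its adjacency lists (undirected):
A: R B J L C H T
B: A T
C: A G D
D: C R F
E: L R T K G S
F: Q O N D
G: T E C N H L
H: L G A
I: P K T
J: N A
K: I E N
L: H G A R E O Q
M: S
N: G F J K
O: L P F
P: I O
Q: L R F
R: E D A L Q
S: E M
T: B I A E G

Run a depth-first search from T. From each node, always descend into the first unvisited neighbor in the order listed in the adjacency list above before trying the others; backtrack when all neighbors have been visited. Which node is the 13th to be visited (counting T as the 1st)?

O

Visit T
T → B
B → A
A → R
R → E
E → L
L → H
H → G
G → C
C → D
D → F
F → Q
F → O
O → P
P → I
I → K
K → N
N → J
E → S
S → M

Visit order: T, B, A, R, E, L, H, G, C, D, F, Q, O, P, I, K, N, J, S, M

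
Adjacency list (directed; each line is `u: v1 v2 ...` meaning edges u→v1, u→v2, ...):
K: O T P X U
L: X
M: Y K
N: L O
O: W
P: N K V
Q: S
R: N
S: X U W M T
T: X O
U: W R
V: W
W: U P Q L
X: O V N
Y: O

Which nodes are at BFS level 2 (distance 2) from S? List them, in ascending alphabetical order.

Level 0: S
Level 1: M, T, U, W, X
Level 2: K, L, N, O, P, Q, R, V, Y

K, L, N, O, P, Q, R, V, Y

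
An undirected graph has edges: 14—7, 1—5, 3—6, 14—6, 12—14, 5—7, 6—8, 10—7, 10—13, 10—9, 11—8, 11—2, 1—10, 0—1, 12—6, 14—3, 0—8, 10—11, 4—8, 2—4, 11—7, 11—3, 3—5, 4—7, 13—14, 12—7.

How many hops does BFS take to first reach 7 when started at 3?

2

Level 0: 3
Level 1: 5, 6, 11, 14
Level 2: 1, 2, 7, 8, 10, 12, 13
Level 3: 0, 4, 9
7 first appears at level 2.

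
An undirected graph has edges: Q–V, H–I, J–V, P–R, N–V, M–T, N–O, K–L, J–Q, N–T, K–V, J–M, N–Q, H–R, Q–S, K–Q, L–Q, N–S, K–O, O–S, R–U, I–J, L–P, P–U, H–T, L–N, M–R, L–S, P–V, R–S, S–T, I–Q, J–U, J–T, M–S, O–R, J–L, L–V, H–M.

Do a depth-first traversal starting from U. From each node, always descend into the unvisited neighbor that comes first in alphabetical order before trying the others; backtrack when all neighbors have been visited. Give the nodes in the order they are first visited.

U -> J -> I -> H -> M -> R -> O -> K -> L -> N -> Q -> S -> T -> V -> P

Visit U
U → J
J → I
I → H
H → M
M → R
R → O
O → K
K → L
L → N
N → Q
Q → S
S → T
Q → V
V → P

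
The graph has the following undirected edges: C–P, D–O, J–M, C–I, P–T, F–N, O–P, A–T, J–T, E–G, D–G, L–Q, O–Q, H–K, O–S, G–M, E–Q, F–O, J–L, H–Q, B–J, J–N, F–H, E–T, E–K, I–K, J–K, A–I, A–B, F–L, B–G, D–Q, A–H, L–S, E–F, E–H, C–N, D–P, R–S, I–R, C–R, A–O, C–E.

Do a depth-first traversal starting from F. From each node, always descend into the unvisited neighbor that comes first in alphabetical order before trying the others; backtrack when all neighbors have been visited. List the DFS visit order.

F, E, C, I, A, B, G, D, O, P, T, J, K, H, Q, L, S, R, M, N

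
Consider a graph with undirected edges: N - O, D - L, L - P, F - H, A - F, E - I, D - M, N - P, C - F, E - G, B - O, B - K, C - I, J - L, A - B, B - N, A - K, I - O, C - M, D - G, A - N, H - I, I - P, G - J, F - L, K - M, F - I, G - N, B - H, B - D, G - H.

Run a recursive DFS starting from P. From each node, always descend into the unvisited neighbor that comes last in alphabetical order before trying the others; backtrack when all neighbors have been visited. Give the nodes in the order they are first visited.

Visit P
P → N
N → O
O → I
I → H
H → G
G → J
J → L
L → F
F → C
C → M
M → K
K → B
B → D
B → A
G → E

P N O I H G J L F C M K B D A E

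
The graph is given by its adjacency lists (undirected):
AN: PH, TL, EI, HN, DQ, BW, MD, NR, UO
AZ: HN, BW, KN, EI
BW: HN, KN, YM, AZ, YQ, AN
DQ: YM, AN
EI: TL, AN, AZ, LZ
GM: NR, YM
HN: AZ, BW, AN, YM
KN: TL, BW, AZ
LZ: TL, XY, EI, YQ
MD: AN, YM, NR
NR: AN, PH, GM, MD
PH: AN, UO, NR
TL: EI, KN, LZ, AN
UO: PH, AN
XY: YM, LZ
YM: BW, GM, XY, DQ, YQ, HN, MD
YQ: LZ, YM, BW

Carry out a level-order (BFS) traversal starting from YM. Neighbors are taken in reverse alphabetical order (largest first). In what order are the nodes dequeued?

YM YQ XY MD HN GM DQ BW LZ NR AN AZ KN TL EI PH UO

Visit YM; enqueue YQ, XY, MD, HN, GM, DQ, BW → queue [YQ, XY, MD, HN, GM, DQ, BW]
Visit YQ; enqueue LZ → queue [XY, MD, HN, GM, DQ, BW, LZ]
Visit XY → queue [MD, HN, GM, DQ, BW, LZ]
Visit MD; enqueue NR, AN → queue [HN, GM, DQ, BW, LZ, NR, AN]
Visit HN; enqueue AZ → queue [GM, DQ, BW, LZ, NR, AN, AZ]
Visit GM → queue [DQ, BW, LZ, NR, AN, AZ]
Visit DQ → queue [BW, LZ, NR, AN, AZ]
Visit BW; enqueue KN → queue [LZ, NR, AN, AZ, KN]
Visit LZ; enqueue TL, EI → queue [NR, AN, AZ, KN, TL, EI]
Visit NR; enqueue PH → queue [AN, AZ, KN, TL, EI, PH]
Visit AN; enqueue UO → queue [AZ, KN, TL, EI, PH, UO]
Visit AZ → queue [KN, TL, EI, PH, UO]
Visit KN → queue [TL, EI, PH, UO]
Visit TL → queue [EI, PH, UO]
Visit EI → queue [PH, UO]
Visit PH → queue [UO]
Visit UO → queue []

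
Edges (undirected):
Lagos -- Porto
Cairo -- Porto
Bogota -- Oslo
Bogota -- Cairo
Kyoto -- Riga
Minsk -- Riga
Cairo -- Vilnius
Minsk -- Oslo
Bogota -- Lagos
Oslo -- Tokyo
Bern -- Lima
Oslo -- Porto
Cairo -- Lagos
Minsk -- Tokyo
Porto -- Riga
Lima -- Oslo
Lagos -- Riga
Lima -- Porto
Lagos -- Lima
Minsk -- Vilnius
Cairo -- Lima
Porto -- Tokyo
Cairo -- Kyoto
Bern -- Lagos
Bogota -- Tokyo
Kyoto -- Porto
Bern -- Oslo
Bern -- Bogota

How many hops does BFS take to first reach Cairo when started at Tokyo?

2

Level 0: Tokyo
Level 1: Bogota, Minsk, Oslo, Porto
Level 2: Bern, Cairo, Kyoto, Lagos, Lima, Riga, Vilnius
Cairo first appears at level 2.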